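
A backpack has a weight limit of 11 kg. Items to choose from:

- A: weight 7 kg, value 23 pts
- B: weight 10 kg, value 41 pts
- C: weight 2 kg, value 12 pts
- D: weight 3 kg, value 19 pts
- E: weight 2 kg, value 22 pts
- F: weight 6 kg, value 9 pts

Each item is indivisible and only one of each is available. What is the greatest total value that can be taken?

57 pts

Check high-value combinations within 11 kg:
- A+C+E: weight 7+2+2=11, value 23+12+22=57
- C+D+E: weight 2+3+2=7, value 12+19+22=53
- D+E+F: weight 3+2+6=11, value 19+22+9=50
- A+E: weight 7+2=9, value 23+22=45
- C+E+F: weight 2+2+6=10, value 12+22+9=43
Best: 57 pts.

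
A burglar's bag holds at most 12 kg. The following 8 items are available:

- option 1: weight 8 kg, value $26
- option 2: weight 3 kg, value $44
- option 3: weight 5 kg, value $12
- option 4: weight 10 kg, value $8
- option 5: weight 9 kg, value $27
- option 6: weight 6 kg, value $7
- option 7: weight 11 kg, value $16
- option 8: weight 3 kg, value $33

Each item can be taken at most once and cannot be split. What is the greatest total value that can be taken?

$89

Check high-value combinations within 12 kg:
- option 2+option 3+option 8: weight 3+5+3=11, value 44+12+33=89
- option 2+option 6+option 8: weight 3+6+3=12, value 44+7+33=84
- option 2+option 8: weight 3+3=6, value 44+33=77
- option 2+option 5: weight 3+9=12, value 44+27=71
Best: $89.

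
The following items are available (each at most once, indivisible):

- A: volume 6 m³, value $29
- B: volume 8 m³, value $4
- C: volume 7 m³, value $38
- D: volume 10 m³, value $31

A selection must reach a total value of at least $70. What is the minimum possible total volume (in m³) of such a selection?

Subsets with value ≥ 70, sorted by total volume:
- A+B+C: volume 21, value 71
- A+C+D: volume 23, value 98
- B+C+D: volume 25, value 73
Minimum volume: 21 m³.

21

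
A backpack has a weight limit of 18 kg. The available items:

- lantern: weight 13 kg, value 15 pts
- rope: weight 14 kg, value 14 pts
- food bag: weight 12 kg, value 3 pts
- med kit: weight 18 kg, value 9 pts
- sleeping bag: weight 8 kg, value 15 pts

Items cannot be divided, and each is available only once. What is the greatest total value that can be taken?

15 pts

This is a 0/1 knapsack; check combinations near the capacity.
- sleeping bag: weight 8, value 15
- lantern: weight 13, value 15
- rope: weight 14, value 14
- med kit: weight 18, value 9
Best: 15 pts.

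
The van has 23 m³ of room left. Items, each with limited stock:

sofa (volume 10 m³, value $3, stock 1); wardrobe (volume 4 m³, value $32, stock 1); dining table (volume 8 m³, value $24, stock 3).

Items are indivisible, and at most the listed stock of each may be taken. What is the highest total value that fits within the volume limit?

Top feasible selections:
- 1×wardrobe + 2×dining table: volume 20, value 80
- 1×sofa + 1×wardrobe + 1×dining table: volume 22, value 59
- 1×wardrobe + 1×dining table: volume 12, value 56
Best: $80.

$80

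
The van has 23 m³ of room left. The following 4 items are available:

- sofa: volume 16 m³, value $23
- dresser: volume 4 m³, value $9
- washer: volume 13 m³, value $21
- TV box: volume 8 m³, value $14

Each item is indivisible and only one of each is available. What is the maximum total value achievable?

$35

Check high-value combinations within 23 m³:
- washer+TV box: volume 13+8=21, value 21+14=35
- sofa+dresser: volume 16+4=20, value 23+9=32
- dresser+washer: volume 4+13=17, value 9+21=30
Best: $35.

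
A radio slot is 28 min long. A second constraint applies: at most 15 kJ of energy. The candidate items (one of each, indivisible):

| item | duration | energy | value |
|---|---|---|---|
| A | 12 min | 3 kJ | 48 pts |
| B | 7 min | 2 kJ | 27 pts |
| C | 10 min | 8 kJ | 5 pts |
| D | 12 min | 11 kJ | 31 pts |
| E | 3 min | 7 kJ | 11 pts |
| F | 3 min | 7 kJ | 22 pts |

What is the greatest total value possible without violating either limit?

97 pts

Feasible sets respecting both limits:
- A+B+F: duration 22, energy 12, value 97
- A+B+E: duration 22, energy 12, value 86
- A+D: duration 24, energy 14, value 79
- A+B: duration 19, energy 5, value 75
Best: 97 pts.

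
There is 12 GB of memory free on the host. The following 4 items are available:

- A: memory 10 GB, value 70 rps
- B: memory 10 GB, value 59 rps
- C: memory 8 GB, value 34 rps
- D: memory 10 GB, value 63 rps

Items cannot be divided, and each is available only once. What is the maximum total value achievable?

70 rps

Check high-value combinations within 12 GB:
- A: memory 10, value 70
- D: memory 10, value 63
- B: memory 10, value 59
Best: 70 rps.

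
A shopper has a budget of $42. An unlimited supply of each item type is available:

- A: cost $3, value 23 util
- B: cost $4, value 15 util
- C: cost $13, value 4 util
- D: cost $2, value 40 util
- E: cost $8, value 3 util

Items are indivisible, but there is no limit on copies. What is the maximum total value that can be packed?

840 util

Best value-per-unit is D at 40/2, and filling with it alone uses cost 21×2=42. No mix of the others beats 21×40 = 840.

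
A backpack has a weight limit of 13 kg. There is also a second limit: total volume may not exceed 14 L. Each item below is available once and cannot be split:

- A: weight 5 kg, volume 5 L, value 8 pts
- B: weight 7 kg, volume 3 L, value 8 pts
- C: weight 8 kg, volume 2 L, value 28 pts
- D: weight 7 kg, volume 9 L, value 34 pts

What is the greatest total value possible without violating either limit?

Feasible sets respecting both limits:
- A+D: weight 12, volume 14, value 42
- A+C: weight 13, volume 7, value 36
- D: weight 7, volume 9, value 34
Best: 42 pts.

42 pts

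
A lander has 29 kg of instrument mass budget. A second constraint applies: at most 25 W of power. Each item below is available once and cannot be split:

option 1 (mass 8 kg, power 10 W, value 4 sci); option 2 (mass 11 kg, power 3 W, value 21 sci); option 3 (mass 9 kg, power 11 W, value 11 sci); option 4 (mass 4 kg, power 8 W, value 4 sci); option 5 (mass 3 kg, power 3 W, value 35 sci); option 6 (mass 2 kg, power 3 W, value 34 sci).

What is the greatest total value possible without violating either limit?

Feasible sets respecting both limits:
- option 2+option 3+option 5+option 6: mass 25, power 20, value 101
- option 1+option 2+option 5+option 6: mass 24, power 19, value 94
- option 2+option 4+option 5+option 6: mass 20, power 17, value 94
- option 2+option 5+option 6: mass 16, power 9, value 90
Best: 101 sci.

101 sci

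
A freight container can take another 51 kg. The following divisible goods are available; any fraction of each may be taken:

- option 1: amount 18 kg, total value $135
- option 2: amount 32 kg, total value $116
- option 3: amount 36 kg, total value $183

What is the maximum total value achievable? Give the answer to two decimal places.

302.75

Take in order of value per unit:
- option 1 (135/18 per unit): all 18 → value 135, running total 135.00
- option 3 (183/36 per unit): 33 of 36 → value 33×183/36 = 167.7500, running total 302.75
Total 302.75.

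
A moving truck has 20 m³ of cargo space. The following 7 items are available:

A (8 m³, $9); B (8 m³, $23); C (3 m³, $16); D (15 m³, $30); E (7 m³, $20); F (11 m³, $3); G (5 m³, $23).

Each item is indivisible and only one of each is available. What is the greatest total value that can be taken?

$66

This is a 0/1 knapsack; check combinations near the capacity.
- B+E+G: volume 8+7+5=20, value 23+20+23=66
- B+C+G: volume 8+3+5=16, value 23+16+23=62
- C+E+G: volume 3+7+5=15, value 16+20+23=59
Best: $66.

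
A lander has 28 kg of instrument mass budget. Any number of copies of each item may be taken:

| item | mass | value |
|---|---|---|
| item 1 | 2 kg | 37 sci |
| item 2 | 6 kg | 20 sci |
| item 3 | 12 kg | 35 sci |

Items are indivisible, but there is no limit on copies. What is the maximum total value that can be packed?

518 sci

Best value-per-unit is item 1 at 37/2, and filling with it alone uses mass 14×2=28. No mix of the others beats 14×37 = 518.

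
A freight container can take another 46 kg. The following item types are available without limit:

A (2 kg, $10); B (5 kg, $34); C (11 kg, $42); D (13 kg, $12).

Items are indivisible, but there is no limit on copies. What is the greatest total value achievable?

Best value-per-unit is B at 34/5, and filling with it alone uses weight 9×5=45. No mix of the others beats 9×34 = 306.

$306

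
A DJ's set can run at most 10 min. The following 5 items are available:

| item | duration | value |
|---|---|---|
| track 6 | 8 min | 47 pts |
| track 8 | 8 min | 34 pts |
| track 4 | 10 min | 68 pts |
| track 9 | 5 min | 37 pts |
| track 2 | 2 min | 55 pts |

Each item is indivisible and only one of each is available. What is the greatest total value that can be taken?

102 pts

This is a 0/1 knapsack; check combinations near the capacity.
- track 6+track 2: duration 8+2=10, value 47+55=102
- track 9+track 2: duration 5+2=7, value 37+55=92
- track 8+track 2: duration 8+2=10, value 34+55=89
- track 4: duration 10, value 68
Best: 102 pts.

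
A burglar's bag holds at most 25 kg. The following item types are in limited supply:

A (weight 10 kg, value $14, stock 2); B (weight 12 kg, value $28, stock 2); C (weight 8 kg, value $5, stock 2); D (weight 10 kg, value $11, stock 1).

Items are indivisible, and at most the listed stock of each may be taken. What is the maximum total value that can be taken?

Top feasible selections:
- 2×B: weight 24, value 56
- 1×A + 1×B: weight 22, value 42
- 1×B + 1×D: weight 22, value 39
Best: $56.

$56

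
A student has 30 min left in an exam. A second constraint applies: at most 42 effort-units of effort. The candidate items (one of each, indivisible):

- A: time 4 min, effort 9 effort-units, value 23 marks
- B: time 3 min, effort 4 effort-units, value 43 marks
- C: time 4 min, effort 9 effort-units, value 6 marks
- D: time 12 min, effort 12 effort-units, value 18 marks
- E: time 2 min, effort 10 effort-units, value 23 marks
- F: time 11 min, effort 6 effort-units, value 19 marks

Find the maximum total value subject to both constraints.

Feasible sets respecting both limits:
- A+B+C+E+F: time 24, effort 38, value 114
- A+B+E+F: time 20, effort 29, value 108
- A+B+D+E: time 21, effort 35, value 107
Best: 114 marks.

114 marks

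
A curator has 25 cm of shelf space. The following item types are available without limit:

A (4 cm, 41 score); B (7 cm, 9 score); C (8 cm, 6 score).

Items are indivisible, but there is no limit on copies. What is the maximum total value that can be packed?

Best value-per-unit is A at 41/4, and filling with it alone uses length 6×4=24. No mix of the others beats 6×41 = 246.

246 score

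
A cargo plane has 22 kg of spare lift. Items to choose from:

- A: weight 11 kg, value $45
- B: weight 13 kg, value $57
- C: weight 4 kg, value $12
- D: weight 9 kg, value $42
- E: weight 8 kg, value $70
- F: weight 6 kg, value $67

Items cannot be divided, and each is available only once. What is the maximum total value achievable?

Check high-value combinations within 22 kg:
- C+E+F: weight 4+8+6=18, value 12+70+67=149
- E+F: weight 8+6=14, value 70+67=137
- B+E: weight 13+8=21, value 57+70=127
- B+F: weight 13+6=19, value 57+67=124
Best: $149.

$149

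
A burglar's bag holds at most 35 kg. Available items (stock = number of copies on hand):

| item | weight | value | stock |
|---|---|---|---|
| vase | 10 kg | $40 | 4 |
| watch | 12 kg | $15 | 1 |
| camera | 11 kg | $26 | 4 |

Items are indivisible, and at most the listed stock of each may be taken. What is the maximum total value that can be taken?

Top feasible selections:
- 3×vase: weight 30, value 120
- 2×vase + 1×camera: weight 31, value 106
Best: $120.

$120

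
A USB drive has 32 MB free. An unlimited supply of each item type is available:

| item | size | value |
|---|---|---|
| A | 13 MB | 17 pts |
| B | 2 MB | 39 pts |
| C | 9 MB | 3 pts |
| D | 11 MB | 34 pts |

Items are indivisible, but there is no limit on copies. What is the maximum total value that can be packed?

624 pts

Best value-per-unit is B at 39/2, and filling with it alone uses size 16×2=32. No mix of the others beats 16×39 = 624.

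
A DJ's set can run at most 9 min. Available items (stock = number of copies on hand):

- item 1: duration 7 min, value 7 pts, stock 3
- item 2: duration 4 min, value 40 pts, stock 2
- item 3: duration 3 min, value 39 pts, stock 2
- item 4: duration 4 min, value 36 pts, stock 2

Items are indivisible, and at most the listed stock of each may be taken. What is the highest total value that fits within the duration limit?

80 pts

Top feasible selections:
- 2×item 2: duration 8, value 80
- 1×item 2 + 1×item 3: duration 7, value 79
- 2×item 3: duration 6, value 78
Best: 80 pts.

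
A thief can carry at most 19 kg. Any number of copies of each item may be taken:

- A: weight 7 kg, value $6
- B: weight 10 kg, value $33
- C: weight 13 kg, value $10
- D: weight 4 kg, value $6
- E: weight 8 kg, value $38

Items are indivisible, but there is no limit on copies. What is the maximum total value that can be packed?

$76

Best value-per-unit is E at 38/8, and filling with it alone uses weight 2×8=16. No mix of the others beats 2×38 = 76.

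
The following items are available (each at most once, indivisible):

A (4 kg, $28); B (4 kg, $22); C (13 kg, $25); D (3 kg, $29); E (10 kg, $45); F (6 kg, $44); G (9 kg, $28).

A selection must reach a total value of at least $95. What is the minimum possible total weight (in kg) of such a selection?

Subsets with value ≥ 95, sorted by total weight:
- A+D+F: weight 13, value 101
- B+D+F: weight 13, value 95
- A+B+D+F: weight 17, value 123
Minimum weight: 13 kg.

13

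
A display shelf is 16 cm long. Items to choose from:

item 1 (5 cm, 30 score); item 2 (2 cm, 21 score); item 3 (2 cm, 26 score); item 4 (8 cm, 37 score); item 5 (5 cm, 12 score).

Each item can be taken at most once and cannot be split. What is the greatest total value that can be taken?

93 score

Check high-value combinations within 16 cm:
- item 1+item 3+item 4: length 5+2+8=15, value 30+26+37=93
- item 1+item 2+item 3+item 5: length 5+2+2+5=14, value 30+21+26+12=89
- item 1+item 2+item 4: length 5+2+8=15, value 30+21+37=88
- item 2+item 3+item 4: length 2+2+8=12, value 21+26+37=84
Best: 93 score.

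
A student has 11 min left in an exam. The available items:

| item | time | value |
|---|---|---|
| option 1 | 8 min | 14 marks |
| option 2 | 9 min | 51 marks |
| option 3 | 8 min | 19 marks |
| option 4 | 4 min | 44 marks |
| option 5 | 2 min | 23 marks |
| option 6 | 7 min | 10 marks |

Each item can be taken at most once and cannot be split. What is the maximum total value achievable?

Check high-value combinations within 11 min:
- option 2+option 5: time 9+2=11, value 51+23=74
- option 4+option 5: time 4+2=6, value 44+23=67
- option 4+option 6: time 4+7=11, value 44+10=54
- option 2: time 9, value 51
- option 4: time 4, value 44
Best: 74 marks.

74 marks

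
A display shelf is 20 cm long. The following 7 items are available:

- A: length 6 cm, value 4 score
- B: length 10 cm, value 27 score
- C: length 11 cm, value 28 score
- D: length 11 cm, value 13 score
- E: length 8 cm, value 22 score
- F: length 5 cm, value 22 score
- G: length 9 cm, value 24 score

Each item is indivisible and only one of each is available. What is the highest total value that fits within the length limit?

Check high-value combinations within 20 cm:
- C+G: length 11+9=20, value 28+24=52
- B+G: length 10+9=19, value 27+24=51
- C+F: length 11+5=16, value 28+22=50
- C+E: length 11+8=19, value 28+22=50
Best: 52 score.

52 score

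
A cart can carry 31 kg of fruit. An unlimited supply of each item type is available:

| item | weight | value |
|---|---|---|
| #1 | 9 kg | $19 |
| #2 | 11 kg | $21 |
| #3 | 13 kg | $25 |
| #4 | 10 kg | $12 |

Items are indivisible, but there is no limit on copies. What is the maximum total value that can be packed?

Best value-per-unit is #1 at 19/9; filling with it alone gives 3×19 = 57.
Optimal mix: 2×#1 + 1×#3 → weight 31, value 63.

$63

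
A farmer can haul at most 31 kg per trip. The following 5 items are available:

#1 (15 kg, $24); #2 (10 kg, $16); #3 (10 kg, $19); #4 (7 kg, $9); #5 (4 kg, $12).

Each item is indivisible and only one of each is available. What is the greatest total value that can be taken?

$56

This is a 0/1 knapsack; check combinations near the capacity.
- #2+#3+#4+#5: weight 10+10+7+4=31, value 16+19+9+12=56
- #1+#3+#5: weight 15+10+4=29, value 24+19+12=55
- #1+#2+#5: weight 15+10+4=29, value 24+16+12=52
- #2+#3+#5: weight 10+10+4=24, value 16+19+12=47
Best: $56.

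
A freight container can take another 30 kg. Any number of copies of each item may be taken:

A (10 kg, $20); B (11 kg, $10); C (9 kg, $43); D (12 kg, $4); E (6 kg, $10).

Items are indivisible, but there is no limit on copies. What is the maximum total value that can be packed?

Best value-per-unit is C at 43/9, and filling with it alone uses weight 3×9=27. No mix of the others beats 3×43 = 129.

$129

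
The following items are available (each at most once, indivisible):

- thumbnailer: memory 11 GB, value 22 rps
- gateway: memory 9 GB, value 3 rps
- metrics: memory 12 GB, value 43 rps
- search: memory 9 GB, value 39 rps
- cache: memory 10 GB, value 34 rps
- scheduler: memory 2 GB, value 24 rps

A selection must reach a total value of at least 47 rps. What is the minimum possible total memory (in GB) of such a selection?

11

Subsets with value ≥ 47, sorted by total memory:
- search+scheduler: memory 11, value 63
- cache+scheduler: memory 12, value 58
- metrics+scheduler: memory 14, value 67
Minimum memory: 11 GB.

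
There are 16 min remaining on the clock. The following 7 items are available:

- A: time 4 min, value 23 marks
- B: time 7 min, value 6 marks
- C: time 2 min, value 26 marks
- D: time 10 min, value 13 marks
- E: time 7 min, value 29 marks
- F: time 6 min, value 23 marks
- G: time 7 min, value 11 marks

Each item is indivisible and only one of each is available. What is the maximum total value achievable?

Check high-value combinations within 16 min:
- A+C+E: time 4+2+7=13, value 23+26+29=78
- C+E+F: time 2+7+6=15, value 26+29+23=78
- A+C+F: time 4+2+6=12, value 23+26+23=72
- C+E+G: time 2+7+7=16, value 26+29+11=66
- A+C+D: time 4+2+10=16, value 23+26+13=62
Best: 78 marks.

78 marks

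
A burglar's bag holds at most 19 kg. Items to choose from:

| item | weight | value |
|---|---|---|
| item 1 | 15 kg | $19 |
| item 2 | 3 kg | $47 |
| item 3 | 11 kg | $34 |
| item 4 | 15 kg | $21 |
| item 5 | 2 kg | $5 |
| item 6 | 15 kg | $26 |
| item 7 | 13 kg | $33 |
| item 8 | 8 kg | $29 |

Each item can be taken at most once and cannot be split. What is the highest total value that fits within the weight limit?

$86

Check high-value combinations within 19 kg:
- item 2+item 3+item 5: weight 3+11+2=16, value 47+34+5=86
- item 2+item 5+item 7: weight 3+2+13=18, value 47+5+33=85
- item 2+item 5+item 8: weight 3+2+8=13, value 47+5+29=81
- item 2+item 3: weight 3+11=14, value 47+34=81
- item 2+item 7: weight 3+13=16, value 47+33=80
Best: $86.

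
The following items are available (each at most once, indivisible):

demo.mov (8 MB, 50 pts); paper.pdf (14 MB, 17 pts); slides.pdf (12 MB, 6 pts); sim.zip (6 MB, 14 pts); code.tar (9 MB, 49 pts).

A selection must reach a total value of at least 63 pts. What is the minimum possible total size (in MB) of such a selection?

14

Subsets with value ≥ 63, sorted by total size:
- demo.mov+sim.zip: size 14, value 64
- sim.zip+code.tar: size 15, value 63
- demo.mov+code.tar: size 17, value 99
- demo.mov+paper.pdf: size 22, value 67
Minimum size: 14 MB.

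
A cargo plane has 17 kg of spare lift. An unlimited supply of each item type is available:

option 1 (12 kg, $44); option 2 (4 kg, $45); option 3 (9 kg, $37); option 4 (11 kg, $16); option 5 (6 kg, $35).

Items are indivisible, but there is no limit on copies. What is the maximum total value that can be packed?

$180

Best value-per-unit is option 2 at 45/4, and filling with it alone uses weight 4×4=16. No mix of the others beats 4×45 = 180.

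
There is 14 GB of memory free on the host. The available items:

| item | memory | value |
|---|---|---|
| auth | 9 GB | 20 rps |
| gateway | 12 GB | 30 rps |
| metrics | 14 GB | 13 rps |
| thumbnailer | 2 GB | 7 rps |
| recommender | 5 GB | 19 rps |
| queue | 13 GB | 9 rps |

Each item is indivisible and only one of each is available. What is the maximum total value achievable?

Check high-value combinations within 14 GB:
- auth+recommender: memory 9+5=14, value 20+19=39
- gateway+thumbnailer: memory 12+2=14, value 30+7=37
- gateway: memory 12, value 30
Best: 39 rps.

39 rps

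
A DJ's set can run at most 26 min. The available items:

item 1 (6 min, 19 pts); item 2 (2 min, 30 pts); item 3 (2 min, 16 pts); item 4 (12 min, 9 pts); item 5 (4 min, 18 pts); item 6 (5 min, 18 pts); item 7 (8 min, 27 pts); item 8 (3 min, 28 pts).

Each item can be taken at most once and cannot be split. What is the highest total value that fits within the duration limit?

138 pts

Check high-value combinations within 26 min:
- item 1+item 2+item 3+item 5+item 7+item 8: duration 6+2+2+4+8+3=25, value 19+30+16+18+27+28=138
- item 1+item 2+item 3+item 6+item 7+item 8: duration 6+2+2+5+8+3=26, value 19+30+16+18+27+28=138
- item 2+item 3+item 5+item 6+item 7+item 8: duration 2+2+4+5+8+3=24, value 30+16+18+18+27+28=137
Best: 138 pts.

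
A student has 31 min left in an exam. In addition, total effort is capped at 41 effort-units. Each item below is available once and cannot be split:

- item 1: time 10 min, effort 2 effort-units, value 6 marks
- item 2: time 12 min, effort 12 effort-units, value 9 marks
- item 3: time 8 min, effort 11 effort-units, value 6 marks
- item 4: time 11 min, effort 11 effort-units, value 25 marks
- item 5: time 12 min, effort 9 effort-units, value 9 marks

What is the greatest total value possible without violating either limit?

Feasible sets respecting both limits:
- item 2+item 3+item 4: time 31, effort 34, value 40
- item 3+item 4+item 5: time 31, effort 31, value 40
- item 1+item 3+item 4: time 29, effort 24, value 37
- item 2+item 4: time 23, effort 23, value 34
Best: 40 marks.

40 marks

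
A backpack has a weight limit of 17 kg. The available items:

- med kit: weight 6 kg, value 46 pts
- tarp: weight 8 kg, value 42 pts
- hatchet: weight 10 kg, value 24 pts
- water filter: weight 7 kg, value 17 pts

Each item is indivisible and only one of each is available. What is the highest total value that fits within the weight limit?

This is a 0/1 knapsack; check combinations near the capacity.
- med kit+tarp: weight 6+8=14, value 46+42=88
- med kit+hatchet: weight 6+10=16, value 46+24=70
- med kit+water filter: weight 6+7=13, value 46+17=63
- tarp+water filter: weight 8+7=15, value 42+17=59
Best: 88 pts.

88 pts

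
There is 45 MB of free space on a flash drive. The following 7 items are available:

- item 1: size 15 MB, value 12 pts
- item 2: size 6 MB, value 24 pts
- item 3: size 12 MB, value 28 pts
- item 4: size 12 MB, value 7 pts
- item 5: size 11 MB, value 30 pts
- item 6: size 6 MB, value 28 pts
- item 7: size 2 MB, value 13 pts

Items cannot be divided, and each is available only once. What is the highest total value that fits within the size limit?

Check high-value combinations within 45 MB:
- item 2+item 3+item 5+item 6+item 7: size 6+12+11+6+2=37, value 24+28+30+28+13=123
- item 2+item 3+item 5+item 6: size 6+12+11+6=35, value 24+28+30+28=110
- item 1+item 2+item 5+item 6+item 7: size 15+6+11+6+2=40, value 12+24+30+28+13=107
- item 3+item 4+item 5+item 6+item 7: size 12+12+11+6+2=43, value 28+7+30+28+13=106
- item 1+item 2+item 3+item 6+item 7: size 15+6+12+6+2=41, value 12+24+28+28+13=105
Best: 123 pts.

123 pts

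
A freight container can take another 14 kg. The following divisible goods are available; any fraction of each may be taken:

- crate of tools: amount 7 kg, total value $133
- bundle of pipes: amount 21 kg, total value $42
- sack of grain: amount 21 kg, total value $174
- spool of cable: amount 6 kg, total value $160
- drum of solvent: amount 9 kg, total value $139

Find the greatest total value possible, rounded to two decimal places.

Take in order of value per unit:
- spool of cable (160/6 per unit): all 6 → value 160, running total 160.00
- crate of tools (133/7 per unit): all 7 → value 133, running total 293.00
- drum of solvent (139/9 per unit): 1 of 9 → value 1×139/9 = 15.4444, running total 308.44
Total 308.44.

308.44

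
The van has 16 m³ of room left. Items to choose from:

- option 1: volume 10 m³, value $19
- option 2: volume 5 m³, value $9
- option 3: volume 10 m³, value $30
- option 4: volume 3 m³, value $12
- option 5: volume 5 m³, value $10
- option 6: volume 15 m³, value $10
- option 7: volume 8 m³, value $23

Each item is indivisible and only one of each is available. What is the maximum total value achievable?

$45

This is a 0/1 knapsack; check combinations near the capacity.
- option 4+option 5+option 7: volume 3+5+8=16, value 12+10+23=45
- option 2+option 4+option 7: volume 5+3+8=16, value 9+12+23=44
- option 3+option 4: volume 10+3=13, value 30+12=42
Best: $45.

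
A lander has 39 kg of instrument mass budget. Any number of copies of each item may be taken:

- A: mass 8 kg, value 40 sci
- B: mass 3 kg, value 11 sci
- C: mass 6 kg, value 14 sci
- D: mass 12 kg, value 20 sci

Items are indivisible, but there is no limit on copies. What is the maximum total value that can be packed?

Best value-per-unit is A at 40/8; filling with it alone gives 4×40 = 160.
Optimal mix: 4×A + 2×B → mass 38, value 182.

182 sci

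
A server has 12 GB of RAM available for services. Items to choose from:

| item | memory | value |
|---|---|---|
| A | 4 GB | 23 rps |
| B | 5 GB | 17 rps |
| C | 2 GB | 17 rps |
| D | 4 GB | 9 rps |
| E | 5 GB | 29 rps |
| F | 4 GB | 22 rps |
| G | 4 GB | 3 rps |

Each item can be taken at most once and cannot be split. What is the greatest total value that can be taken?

69 rps

Check high-value combinations within 12 GB:
- A+C+E: memory 4+2+5=11, value 23+17+29=69
- C+E+F: memory 2+5+4=11, value 17+29+22=68
- B+C+E: memory 5+2+5=12, value 17+17+29=63
- A+C+F: memory 4+2+4=10, value 23+17+22=62
Best: 69 rps.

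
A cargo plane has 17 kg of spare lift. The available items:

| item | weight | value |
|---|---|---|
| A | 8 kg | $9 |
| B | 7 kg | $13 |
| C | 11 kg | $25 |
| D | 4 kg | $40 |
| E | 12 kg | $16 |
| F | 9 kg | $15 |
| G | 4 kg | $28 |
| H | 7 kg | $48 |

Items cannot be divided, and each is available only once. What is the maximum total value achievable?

This is a 0/1 knapsack; check combinations near the capacity.
- D+G+H: weight 4+4+7=15, value 40+28+48=116
- D+H: weight 4+7=11, value 40+48=88
- D+F+G: weight 4+9+4=17, value 40+15+28=83
Best: $116.

$116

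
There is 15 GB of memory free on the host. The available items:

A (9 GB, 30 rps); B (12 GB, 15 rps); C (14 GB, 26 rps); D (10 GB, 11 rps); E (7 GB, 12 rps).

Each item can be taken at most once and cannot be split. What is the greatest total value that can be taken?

This is a 0/1 knapsack; check combinations near the capacity.
- A: memory 9, value 30
- C: memory 14, value 26
- B: memory 12, value 15
- E: memory 7, value 12
Best: 30 rps.

30 rps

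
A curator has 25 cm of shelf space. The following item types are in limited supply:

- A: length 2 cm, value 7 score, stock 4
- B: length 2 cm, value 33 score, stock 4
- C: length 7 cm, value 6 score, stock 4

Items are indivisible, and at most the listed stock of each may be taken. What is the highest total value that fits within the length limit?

166 score

Best selections within length 25 and stock limits:
- 4×A + 4×B + 1×C: length 23, value 166
- 4×A + 4×B: length 16, value 160
- 3×A + 4×B + 1×C: length 21, value 159
- 3×A + 4×B: length 14, value 153
Best: 166 score.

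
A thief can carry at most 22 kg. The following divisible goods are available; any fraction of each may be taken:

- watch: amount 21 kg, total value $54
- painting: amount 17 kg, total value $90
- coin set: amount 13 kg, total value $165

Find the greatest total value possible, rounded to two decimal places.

212.65

Take in order of value per unit:
- coin set (165/13 per unit): all 13 → value 165, running total 165.00
- painting (90/17 per unit): 9 of 17 → value 9×90/17 = 47.6471, running total 212.65
Total 212.65.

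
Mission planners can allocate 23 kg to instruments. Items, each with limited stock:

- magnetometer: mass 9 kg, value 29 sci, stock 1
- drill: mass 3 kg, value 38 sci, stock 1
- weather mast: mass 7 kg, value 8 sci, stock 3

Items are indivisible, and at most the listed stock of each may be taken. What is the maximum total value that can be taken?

75 sci

Best selections within mass 23 and stock limits:
- 1×magnetometer + 1×drill + 1×weather mast: mass 19, value 75
- 1×magnetometer + 1×drill: mass 12, value 67
- 1×drill + 2×weather mast: mass 17, value 54
Best: 75 sci.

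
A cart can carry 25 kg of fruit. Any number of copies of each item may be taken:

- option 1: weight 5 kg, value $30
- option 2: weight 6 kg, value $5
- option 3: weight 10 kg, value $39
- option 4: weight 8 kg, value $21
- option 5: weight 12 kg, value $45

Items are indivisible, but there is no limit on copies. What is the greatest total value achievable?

Best value-per-unit is option 1 at 30/5, and filling with it alone uses weight 5×5=25. No mix of the others beats 5×30 = 150.

$150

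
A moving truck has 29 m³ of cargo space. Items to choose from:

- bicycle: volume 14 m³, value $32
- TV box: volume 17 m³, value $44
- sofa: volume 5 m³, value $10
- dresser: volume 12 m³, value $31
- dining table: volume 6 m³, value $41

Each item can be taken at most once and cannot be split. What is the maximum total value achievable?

$95

Check high-value combinations within 29 m³:
- TV box+sofa+dining table: volume 17+5+6=28, value 44+10+41=95
- TV box+dining table: volume 17+6=23, value 44+41=85
- bicycle+sofa+dining table: volume 14+5+6=25, value 32+10+41=83
- sofa+dresser+dining table: volume 5+12+6=23, value 10+31+41=82
Best: $95.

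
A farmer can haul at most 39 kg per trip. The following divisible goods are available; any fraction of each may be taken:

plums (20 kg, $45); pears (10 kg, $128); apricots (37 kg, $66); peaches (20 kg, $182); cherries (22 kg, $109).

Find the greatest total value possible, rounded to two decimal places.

Take in order of value per unit:
- pears (128/10 per unit): all 10 → value 128, running total 128.00
- peaches (182/20 per unit): all 20 → value 182, running total 310.00
- cherries (109/22 per unit): 9 of 22 → value 9×109/22 = 44.5909, running total 354.59
Total 354.59.

354.59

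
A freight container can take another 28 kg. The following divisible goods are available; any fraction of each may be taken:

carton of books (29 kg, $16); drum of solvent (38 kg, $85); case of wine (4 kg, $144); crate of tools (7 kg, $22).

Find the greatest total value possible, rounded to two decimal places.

Take in order of value per unit:
- case of wine (144/4 per unit): all 4 → value 144, running total 144.00
- crate of tools (22/7 per unit): all 7 → value 22, running total 166.00
- drum of solvent (85/38 per unit): 17 of 38 → value 17×85/38 = 38.0263, running total 204.03
Total 204.03.

204.03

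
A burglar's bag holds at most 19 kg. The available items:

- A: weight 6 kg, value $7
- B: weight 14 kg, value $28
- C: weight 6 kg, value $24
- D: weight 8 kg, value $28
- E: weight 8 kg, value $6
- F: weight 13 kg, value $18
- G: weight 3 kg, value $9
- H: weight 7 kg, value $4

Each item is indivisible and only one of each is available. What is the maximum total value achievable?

Check high-value combinations within 19 kg:
- C+D+G: weight 6+8+3=17, value 24+28+9=61
- C+D: weight 6+8=14, value 24+28=52
- A+D+G: weight 6+8+3=17, value 7+28+9=44
- D+E+G: weight 8+8+3=19, value 28+6+9=43
- C+F: weight 6+13=19, value 24+18=42
Best: $61.

$61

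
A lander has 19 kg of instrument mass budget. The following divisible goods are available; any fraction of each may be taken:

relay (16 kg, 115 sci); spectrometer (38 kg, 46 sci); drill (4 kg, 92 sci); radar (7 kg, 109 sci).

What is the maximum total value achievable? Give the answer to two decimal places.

258.50

Take in order of value per unit:
- drill (92/4 per unit): all 4 → value 92, running total 92.00
- radar (109/7 per unit): all 7 → value 109, running total 201.00
- relay (115/16 per unit): 8 of 16 → value 8×115/16 = 57.5000, running total 258.50
Total 258.50.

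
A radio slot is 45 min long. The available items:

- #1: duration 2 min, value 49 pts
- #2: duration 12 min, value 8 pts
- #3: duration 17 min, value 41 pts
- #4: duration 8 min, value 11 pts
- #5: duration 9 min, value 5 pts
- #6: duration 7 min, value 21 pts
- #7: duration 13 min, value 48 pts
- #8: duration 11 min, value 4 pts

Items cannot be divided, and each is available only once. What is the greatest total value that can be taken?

Check high-value combinations within 45 min:
- #1+#3+#6+#7: duration 2+17+7+13=39, value 49+41+21+48=159
- #1+#3+#4+#7: duration 2+17+8+13=40, value 49+41+11+48=149
- #1+#2+#3+#7: duration 2+12+17+13=44, value 49+8+41+48=146
Best: 159 pts.

159 pts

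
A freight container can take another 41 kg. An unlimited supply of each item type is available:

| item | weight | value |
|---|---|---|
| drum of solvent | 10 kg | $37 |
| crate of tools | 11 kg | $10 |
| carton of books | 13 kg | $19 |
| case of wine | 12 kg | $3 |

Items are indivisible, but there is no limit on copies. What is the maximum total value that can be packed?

Best value-per-unit is drum of solvent at 37/10, and filling with it alone uses weight 4×10=40. No mix of the others beats 4×37 = 148.

$148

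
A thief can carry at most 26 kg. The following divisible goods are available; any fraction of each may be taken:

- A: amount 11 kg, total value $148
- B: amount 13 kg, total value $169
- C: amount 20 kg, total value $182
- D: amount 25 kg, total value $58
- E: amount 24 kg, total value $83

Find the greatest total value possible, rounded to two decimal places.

335.20

Take in order of value per unit:
- A (148/11 per unit): all 11 → value 148, running total 148.00
- B (169/13 per unit): all 13 → value 169, running total 317.00
- C (182/20 per unit): 2 of 20 → value 2×182/20 = 18.2000, running total 335.20
Total 335.20.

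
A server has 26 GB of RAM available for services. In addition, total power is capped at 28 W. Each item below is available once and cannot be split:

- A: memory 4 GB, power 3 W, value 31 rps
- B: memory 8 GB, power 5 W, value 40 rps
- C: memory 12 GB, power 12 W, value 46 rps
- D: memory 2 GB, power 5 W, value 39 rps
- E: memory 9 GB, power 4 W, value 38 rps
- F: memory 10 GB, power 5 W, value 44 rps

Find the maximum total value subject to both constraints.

Feasible sets respecting both limits:
- A+B+C+D: memory 26, power 25, value 156
- A+B+D+F: memory 24, power 18, value 154
- A+D+E+F: memory 25, power 17, value 152
Best: 156 rps.

156 rps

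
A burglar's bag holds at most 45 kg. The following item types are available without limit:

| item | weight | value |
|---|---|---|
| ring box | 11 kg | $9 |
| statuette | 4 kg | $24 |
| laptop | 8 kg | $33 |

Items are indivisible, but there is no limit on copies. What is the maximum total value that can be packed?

Best value-per-unit is statuette at 24/4, and filling with it alone uses weight 11×4=44. No mix of the others beats 11×24 = 264.

$264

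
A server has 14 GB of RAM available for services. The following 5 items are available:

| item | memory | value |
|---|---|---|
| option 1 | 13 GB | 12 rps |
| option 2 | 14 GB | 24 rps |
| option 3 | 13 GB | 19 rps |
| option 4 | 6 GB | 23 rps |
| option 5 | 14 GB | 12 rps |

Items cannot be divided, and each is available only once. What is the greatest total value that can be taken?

Check high-value combinations within 14 GB:
- option 2: memory 14, value 24
- option 4: memory 6, value 23
- option 3: memory 13, value 19
- option 1: memory 13, value 12
Best: 24 rps.

24 rps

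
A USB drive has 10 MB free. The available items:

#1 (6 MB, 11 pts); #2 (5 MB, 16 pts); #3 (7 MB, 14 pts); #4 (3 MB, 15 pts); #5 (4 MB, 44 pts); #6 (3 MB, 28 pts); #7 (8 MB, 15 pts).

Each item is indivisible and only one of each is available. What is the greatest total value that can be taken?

87 pts

Check high-value combinations within 10 MB:
- #4+#5+#6: size 3+4+3=10, value 15+44+28=87
- #5+#6: size 4+3=7, value 44+28=72
- #2+#5: size 5+4=9, value 16+44=60
Best: 87 pts.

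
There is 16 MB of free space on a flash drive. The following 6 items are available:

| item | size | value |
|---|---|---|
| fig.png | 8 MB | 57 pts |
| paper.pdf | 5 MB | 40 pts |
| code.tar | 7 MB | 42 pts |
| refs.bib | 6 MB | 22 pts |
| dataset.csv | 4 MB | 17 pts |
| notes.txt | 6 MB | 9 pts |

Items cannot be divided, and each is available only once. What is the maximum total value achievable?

99 pts

Check high-value combinations within 16 MB:
- fig.png+code.tar: size 8+7=15, value 57+42=99
- paper.pdf+code.tar+dataset.csv: size 5+7+4=16, value 40+42+17=99
- fig.png+paper.pdf: size 8+5=13, value 57+40=97
- paper.pdf+code.tar: size 5+7=12, value 40+42=82
- fig.png+refs.bib: size 8+6=14, value 57+22=79
Best: 99 pts.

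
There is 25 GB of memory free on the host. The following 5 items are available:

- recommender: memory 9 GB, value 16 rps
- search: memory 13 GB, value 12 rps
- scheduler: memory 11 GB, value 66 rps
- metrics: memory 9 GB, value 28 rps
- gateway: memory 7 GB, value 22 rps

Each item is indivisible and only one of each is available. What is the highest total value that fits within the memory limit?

This is a 0/1 knapsack; check combinations near the capacity.
- scheduler+metrics: memory 11+9=20, value 66+28=94
- scheduler+gateway: memory 11+7=18, value 66+22=88
- recommender+scheduler: memory 9+11=20, value 16+66=82
Best: 94 rps.

94 rps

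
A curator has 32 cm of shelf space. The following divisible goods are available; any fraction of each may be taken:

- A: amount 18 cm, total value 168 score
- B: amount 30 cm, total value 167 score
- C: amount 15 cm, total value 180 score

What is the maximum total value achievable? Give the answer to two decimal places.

Take in order of value per unit:
- C (180/15 per unit): all 15 → value 180, running total 180.00
- A (168/18 per unit): 17 of 18 → value 17×168/18 = 158.6667, running total 338.67
Total 338.67.

338.67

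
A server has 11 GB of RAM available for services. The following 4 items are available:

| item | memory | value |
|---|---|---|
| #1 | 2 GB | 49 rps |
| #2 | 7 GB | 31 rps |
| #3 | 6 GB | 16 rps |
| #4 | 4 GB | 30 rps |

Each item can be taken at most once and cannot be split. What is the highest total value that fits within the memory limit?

80 rps

Check high-value combinations within 11 GB:
- #1+#2: memory 2+7=9, value 49+31=80
- #1+#4: memory 2+4=6, value 49+30=79
- #1+#3: memory 2+6=8, value 49+16=65
- #2+#4: memory 7+4=11, value 31+30=61
Best: 80 rps.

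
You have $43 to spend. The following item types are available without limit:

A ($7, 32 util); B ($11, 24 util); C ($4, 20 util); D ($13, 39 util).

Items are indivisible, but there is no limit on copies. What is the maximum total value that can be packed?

212 util

Best value-per-unit is C at 20/4; filling with it alone gives 10×20 = 200.
Optimal mix: 1×A + 9×C → cost 43, value 212.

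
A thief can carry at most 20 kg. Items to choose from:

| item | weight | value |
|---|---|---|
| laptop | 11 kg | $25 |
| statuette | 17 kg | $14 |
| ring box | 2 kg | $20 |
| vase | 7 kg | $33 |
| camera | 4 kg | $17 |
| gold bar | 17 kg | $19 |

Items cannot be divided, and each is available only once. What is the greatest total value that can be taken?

Check high-value combinations within 20 kg:
- laptop+ring box+vase: weight 11+2+7=20, value 25+20+33=78
- ring box+vase+camera: weight 2+7+4=13, value 20+33+17=70
- laptop+ring box+camera: weight 11+2+4=17, value 25+20+17=62
- laptop+vase: weight 11+7=18, value 25+33=58
- ring box+vase: weight 2+7=9, value 20+33=53
Best: $78.

$78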